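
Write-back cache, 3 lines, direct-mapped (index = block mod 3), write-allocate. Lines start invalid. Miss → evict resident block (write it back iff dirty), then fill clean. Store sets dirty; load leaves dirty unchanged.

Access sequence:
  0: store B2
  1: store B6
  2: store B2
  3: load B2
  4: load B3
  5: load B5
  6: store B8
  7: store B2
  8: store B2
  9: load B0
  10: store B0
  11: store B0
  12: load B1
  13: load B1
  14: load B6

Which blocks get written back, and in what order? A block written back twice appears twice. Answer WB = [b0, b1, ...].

WB = [6, 2, 8, 0]

0: W B2 → L2 miss [D]
1: W B6 → L0 miss [D]
2: W B2 → L2 hit [D]
3: R B2 → L2 hit [D]
4: R B3 → L0 miss wb→B6 [-]
5: R B5 → L2 miss wb→B2 [-]
6: W B8 → L2 miss [D]
7: W B2 → L2 miss wb→B8 [D]
8: W B2 → L2 hit [D]
9: R B0 → L0 miss [-]
10: W B0 → L0 hit [D]
11: W B0 → L0 hit [D]
12: R B1 → L1 miss [-]
13: R B1 → L1 hit [-]
14: R B6 → L0 miss wb→B0 [-]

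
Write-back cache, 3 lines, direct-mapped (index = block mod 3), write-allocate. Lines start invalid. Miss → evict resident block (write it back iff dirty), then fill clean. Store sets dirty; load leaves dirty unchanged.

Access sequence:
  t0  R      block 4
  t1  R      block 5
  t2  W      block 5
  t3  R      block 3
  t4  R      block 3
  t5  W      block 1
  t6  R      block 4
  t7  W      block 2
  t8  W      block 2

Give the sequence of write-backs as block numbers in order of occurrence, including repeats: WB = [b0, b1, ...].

WB = [1, 5]

  0 | R B4 → L1 miss [-]
  1 | R B5 → L2 miss [-]
  2 | W B5 → L2 hit [D]
  3 | R B3 → L0 miss [-]
  4 | R B3 → L0 hit [-]
  5 | W B1 → L1 miss [D]
  6 | R B4 → L1 miss wb→B1 [-]
  7 | W B2 → L2 miss wb→B5 [D]
  8 | W B2 → L2 hit [D]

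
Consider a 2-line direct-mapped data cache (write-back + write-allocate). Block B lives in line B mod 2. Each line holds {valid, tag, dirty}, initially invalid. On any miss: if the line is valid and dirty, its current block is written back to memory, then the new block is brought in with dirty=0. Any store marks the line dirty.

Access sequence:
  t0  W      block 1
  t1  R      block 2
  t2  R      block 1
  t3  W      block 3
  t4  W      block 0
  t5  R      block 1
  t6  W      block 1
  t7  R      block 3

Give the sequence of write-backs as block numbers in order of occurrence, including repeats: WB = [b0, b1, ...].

WB = [1, 3, 1]

0: W B1 → L1 miss [D]
1: R B2 → L0 miss [-]
2: R B1 → L1 hit [D]
3: W B3 → L1 miss wb→B1 [D]
4: W B0 → L0 miss [D]
5: R B1 → L1 miss wb→B3 [-]
6: W B1 → L1 hit [D]
7: R B3 → L1 miss wb→B1 [-]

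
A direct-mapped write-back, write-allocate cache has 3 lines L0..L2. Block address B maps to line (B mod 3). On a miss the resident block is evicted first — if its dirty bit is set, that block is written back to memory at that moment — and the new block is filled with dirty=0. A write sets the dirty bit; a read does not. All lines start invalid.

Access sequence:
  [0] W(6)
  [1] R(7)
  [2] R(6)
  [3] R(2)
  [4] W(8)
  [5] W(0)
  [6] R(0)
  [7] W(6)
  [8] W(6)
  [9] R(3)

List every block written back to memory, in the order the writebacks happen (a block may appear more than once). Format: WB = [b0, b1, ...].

WB = [6, 0, 6]

0: W B6 -> L0 miss  d=D]
1: R B7 -> L1 miss  d=-]
2: R B6 -> L0 hit  d=D]
3: R B2 -> L2 miss  d=-]
4: W B8 -> L2 miss  d=D]
5: W B0 -> L0 miss wb->B6  d=D]
6: R B0 -> L0 hit  d=D]
7: W B6 -> L0 miss wb->B0  d=D]
8: W B6 -> L0 hit  d=D]
9: R B3 -> L0 miss wb->B6  d=-]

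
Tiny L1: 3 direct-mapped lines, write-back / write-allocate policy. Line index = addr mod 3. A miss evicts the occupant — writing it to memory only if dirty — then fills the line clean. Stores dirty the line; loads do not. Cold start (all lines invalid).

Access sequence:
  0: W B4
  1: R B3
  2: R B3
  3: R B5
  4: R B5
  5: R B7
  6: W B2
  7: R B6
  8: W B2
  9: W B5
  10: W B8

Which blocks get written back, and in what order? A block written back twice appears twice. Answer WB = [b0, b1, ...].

  0 | W B4 → L1 miss [D]
  1 | R B3 → L0 miss [-]
  2 | R B3 → L0 hit [-]
  3 | R B5 → L2 miss [-]
  4 | R B5 → L2 hit [-]
  5 | R B7 → L1 miss wb→B4 [-]
  6 | W B2 → L2 miss [D]
  7 | R B6 → L0 miss [-]
  8 | W B2 → L2 hit [D]
  9 | W B5 → L2 miss wb→B2 [D]
  10 | W B8 → L2 miss wb→B5 [D]

WB = [4, 2, 5]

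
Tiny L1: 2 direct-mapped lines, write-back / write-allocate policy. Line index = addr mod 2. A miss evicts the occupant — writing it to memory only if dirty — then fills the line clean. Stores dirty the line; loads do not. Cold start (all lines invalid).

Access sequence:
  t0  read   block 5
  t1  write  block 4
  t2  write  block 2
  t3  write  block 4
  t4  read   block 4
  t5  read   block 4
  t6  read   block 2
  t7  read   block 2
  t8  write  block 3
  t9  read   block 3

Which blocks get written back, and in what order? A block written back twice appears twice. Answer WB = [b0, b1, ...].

0: R B5 -> L1 miss  d=-]
1: W B4 -> L0 miss  d=D]
2: W B2 -> L0 miss wb->B4  d=D]
3: W B4 -> L0 miss wb->B2  d=D]
4: R B4 -> L0 hit  d=D]
5: R B4 -> L0 hit  d=D]
6: R B2 -> L0 miss wb->B4  d=-]
7: R B2 -> L0 hit  d=-]
8: W B3 -> L1 miss  d=D]
9: R B3 -> L1 hit  d=D]

WB = [4, 2, 4]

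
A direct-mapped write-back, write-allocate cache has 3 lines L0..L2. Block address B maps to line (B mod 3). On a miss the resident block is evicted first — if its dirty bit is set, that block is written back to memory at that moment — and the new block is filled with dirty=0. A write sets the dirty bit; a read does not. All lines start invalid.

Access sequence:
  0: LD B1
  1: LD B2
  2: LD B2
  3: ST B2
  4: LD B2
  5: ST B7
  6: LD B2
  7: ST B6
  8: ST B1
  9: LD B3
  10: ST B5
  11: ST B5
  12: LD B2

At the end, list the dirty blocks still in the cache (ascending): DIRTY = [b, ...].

0: R B1 -> L1 miss  d=-]
1: R B2 -> L2 miss  d=-]
2: R B2 -> L2 hit  d=-]
3: W B2 -> L2 hit  d=D]
4: R B2 -> L2 hit  d=D]
5: W B7 -> L1 miss  d=D]
6: R B2 -> L2 hit  d=D]
7: W B6 -> L0 miss  d=D]
8: W B1 -> L1 miss wb->B7  d=D]
9: R B3 -> L0 miss wb->B6  d=-]
10: W B5 -> L2 miss wb->B2  d=D]
11: W B5 -> L2 hit  d=D]
12: R B2 -> L2 miss wb->B5  d=-]

DIRTY = [1]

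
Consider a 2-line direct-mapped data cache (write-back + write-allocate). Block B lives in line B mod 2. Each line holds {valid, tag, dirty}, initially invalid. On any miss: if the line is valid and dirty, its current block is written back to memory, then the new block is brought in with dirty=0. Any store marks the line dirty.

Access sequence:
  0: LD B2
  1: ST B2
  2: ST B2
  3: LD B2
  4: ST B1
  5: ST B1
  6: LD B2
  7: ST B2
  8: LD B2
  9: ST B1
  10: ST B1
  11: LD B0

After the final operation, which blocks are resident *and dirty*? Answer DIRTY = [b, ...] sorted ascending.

0: R B2 → L0 miss [-]
1: W B2 → L0 hit [D]
2: W B2 → L0 hit [D]
3: R B2 → L0 hit [D]
4: W B1 → L1 miss [D]
5: W B1 → L1 hit [D]
6: R B2 → L0 hit [D]
7: W B2 → L0 hit [D]
8: R B2 → L0 hit [D]
9: W B1 → L1 hit [D]
10: W B1 → L1 hit [D]
11: R B0 → L0 miss wb→B2 [-]

DIRTY = [1]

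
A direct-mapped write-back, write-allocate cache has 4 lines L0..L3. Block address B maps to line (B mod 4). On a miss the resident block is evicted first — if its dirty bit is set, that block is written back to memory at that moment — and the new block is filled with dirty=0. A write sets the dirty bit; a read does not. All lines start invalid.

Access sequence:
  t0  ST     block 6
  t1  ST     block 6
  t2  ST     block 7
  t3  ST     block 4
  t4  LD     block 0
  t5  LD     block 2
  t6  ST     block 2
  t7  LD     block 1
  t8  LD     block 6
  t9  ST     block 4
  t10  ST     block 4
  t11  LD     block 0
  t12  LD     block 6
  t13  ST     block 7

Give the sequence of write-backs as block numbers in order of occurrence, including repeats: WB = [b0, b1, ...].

  0 | W B6 → L2 miss [D]
  1 | W B6 → L2 hit [D]
  2 | W B7 → L3 miss [D]
  3 | W B4 → L0 miss [D]
  4 | R B0 → L0 miss wb→B4 [-]
  5 | R B2 → L2 miss wb→B6 [-]
  6 | W B2 → L2 hit [D]
  7 | R B1 → L1 miss [-]
  8 | R B6 → L2 miss wb→B2 [-]
  9 | W B4 → L0 miss [D]
  10 | W B4 → L0 hit [D]
  11 | R B0 → L0 miss wb→B4 [-]
  12 | R B6 → L2 hit [-]
  13 | W B7 → L3 hit [D]

WB = [4, 6, 2, 4]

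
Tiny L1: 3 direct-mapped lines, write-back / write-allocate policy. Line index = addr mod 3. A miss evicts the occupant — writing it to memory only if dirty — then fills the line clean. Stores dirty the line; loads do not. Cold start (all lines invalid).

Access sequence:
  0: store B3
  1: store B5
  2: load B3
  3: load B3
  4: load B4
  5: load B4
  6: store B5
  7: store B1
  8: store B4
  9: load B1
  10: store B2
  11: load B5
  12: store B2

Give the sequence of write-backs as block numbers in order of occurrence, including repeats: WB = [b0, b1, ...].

WB = [1, 4, 5, 2]

  0 | W B3 → L0 miss [D]
  1 | W B5 → L2 miss [D]
  2 | R B3 → L0 hit [D]
  3 | R B3 → L0 hit [D]
  4 | R B4 → L1 miss [-]
  5 | R B4 → L1 hit [-]
  6 | W B5 → L2 hit [D]
  7 | W B1 → L1 miss [D]
  8 | W B4 → L1 miss wb→B1 [D]
  9 | R B1 → L1 miss wb→B4 [-]
  10 | W B2 → L2 miss wb→B5 [D]
  11 | R B5 → L2 miss wb→B2 [-]
  12 | W B2 → L2 miss [D]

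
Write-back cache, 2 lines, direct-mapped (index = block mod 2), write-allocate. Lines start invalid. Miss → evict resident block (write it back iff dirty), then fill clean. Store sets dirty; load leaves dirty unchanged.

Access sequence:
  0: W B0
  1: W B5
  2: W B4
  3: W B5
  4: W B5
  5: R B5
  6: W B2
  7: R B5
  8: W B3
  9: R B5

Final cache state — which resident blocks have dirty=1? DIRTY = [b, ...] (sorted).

DIRTY = [2]

  0 | W B0 → L0 miss [D]
  1 | W B5 → L1 miss [D]
  2 | W B4 → L0 miss wb→B0 [D]
  3 | W B5 → L1 hit [D]
  4 | W B5 → L1 hit [D]
  5 | R B5 → L1 hit [D]
  6 | W B2 → L0 miss wb→B4 [D]
  7 | R B5 → L1 hit [D]
  8 | W B3 → L1 miss wb→B5 [D]
  9 | R B5 → L1 miss wb→B3 [-]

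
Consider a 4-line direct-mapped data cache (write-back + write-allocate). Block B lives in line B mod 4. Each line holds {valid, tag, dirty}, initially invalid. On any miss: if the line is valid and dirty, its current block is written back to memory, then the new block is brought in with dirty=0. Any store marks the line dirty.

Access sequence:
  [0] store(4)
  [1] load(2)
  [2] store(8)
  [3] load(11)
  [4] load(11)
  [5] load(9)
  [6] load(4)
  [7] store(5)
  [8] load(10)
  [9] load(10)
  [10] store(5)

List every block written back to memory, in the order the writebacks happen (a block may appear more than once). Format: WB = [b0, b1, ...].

0: W B4 → L0 miss [D]
1: R B2 → L2 miss [-]
2: W B8 → L0 miss wb→B4 [D]
3: R B11 → L3 miss [-]
4: R B11 → L3 hit [-]
5: R B9 → L1 miss [-]
6: R B4 → L0 miss wb→B8 [-]
7: W B5 → L1 miss [D]
8: R B10 → L2 miss [-]
9: R B10 → L2 hit [-]
10: W B5 → L1 hit [D]

WB = [4, 8]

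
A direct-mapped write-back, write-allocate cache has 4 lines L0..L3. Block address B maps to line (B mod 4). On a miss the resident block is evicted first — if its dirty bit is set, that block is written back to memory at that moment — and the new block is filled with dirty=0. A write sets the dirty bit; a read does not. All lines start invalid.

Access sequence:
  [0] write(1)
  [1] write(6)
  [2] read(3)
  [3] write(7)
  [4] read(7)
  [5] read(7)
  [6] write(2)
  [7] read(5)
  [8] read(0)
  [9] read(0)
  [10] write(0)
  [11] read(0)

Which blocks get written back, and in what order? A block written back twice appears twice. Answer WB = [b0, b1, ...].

WB = [6, 1]

0: W B1 → L1 miss [D]
1: W B6 → L2 miss [D]
2: R B3 → L3 miss [-]
3: W B7 → L3 miss [D]
4: R B7 → L3 hit [D]
5: R B7 → L3 hit [D]
6: W B2 → L2 miss wb→B6 [D]
7: R B5 → L1 miss wb→B1 [-]
8: R B0 → L0 miss [-]
9: R B0 → L0 hit [-]
10: W B0 → L0 hit [D]
11: R B0 → L0 hit [D]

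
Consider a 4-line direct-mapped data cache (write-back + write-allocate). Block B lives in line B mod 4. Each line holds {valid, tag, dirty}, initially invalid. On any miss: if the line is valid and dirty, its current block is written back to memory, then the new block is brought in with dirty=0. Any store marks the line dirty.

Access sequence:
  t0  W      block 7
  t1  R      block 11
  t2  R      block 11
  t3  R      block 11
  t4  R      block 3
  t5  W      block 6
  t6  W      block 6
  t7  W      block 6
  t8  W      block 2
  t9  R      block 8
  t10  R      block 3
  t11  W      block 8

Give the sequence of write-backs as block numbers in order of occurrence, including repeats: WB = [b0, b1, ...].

WB = [7, 6]

  0 | W B7 → L3 miss [D]
  1 | R B11 → L3 miss wb→B7 [-]
  2 | R B11 → L3 hit [-]
  3 | R B11 → L3 hit [-]
  4 | R B3 → L3 miss [-]
  5 | W B6 → L2 miss [D]
  6 | W B6 → L2 hit [D]
  7 | W B6 → L2 hit [D]
  8 | W B2 → L2 miss wb→B6 [D]
  9 | R B8 → L0 miss [-]
  10 | R B3 → L3 hit [-]
  11 | W B8 → L0 hit [D]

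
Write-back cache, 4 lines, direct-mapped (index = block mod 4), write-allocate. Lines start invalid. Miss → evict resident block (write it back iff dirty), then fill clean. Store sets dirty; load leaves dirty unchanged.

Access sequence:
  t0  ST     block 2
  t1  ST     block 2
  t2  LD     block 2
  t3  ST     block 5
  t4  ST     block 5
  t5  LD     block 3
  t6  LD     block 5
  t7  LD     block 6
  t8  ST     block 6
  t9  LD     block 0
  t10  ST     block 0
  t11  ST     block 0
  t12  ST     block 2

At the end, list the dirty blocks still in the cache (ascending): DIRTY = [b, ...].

DIRTY = [0, 2, 5]

0: W B2 → L2 miss [D]
1: W B2 → L2 hit [D]
2: R B2 → L2 hit [D]
3: W B5 → L1 miss [D]
4: W B5 → L1 hit [D]
5: R B3 → L3 miss [-]
6: R B5 → L1 hit [D]
7: R B6 → L2 miss wb→B2 [-]
8: W B6 → L2 hit [D]
9: R B0 → L0 miss [-]
10: W B0 → L0 hit [D]
11: W B0 → L0 hit [D]
12: W B2 → L2 miss wb→B6 [D]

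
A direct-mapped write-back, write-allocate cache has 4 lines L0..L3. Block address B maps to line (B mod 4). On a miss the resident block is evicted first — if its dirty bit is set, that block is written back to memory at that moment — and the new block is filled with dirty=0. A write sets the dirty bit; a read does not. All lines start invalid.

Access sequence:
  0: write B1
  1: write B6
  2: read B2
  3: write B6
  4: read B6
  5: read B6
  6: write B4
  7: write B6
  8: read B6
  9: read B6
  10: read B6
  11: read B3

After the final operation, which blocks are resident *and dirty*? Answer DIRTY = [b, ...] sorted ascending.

0: W B1 -> L1 miss  d=D]
1: W B6 -> L2 miss  d=D]
2: R B2 -> L2 miss wb->B6  d=-]
3: W B6 -> L2 miss  d=D]
4: R B6 -> L2 hit  d=D]
5: R B6 -> L2 hit  d=D]
6: W B4 -> L0 miss  d=D]
7: W B6 -> L2 hit  d=D]
8: R B6 -> L2 hit  d=D]
9: R B6 -> L2 hit  d=D]
10: R B6 -> L2 hit  d=D]
11: R B3 -> L3 miss  d=-]

DIRTY = [1, 4, 6]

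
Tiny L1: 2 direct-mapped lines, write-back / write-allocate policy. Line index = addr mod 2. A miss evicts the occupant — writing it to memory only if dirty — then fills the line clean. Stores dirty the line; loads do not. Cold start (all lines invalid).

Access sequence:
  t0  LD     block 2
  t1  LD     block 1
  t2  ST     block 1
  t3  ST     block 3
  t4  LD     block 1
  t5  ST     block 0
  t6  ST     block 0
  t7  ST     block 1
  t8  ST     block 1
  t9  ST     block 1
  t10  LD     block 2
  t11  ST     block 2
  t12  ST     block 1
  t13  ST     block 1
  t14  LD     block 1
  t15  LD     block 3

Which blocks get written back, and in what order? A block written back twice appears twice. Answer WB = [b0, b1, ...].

0: R B2 -> L0 miss  d=-]
1: R B1 -> L1 miss  d=-]
2: W B1 -> L1 hit  d=D]
3: W B3 -> L1 miss wb->B1  d=D]
4: R B1 -> L1 miss wb->B3  d=-]
5: W B0 -> L0 miss  d=D]
6: W B0 -> L0 hit  d=D]
7: W B1 -> L1 hit  d=D]
8: W B1 -> L1 hit  d=D]
9: W B1 -> L1 hit  d=D]
10: R B2 -> L0 miss wb->B0  d=-]
11: W B2 -> L0 hit  d=D]
12: W B1 -> L1 hit  d=D]
13: W B1 -> L1 hit  d=D]
14: R B1 -> L1 hit  d=D]
15: R B3 -> L1 miss wb->B1  d=-]

WB = [1, 3, 0, 1]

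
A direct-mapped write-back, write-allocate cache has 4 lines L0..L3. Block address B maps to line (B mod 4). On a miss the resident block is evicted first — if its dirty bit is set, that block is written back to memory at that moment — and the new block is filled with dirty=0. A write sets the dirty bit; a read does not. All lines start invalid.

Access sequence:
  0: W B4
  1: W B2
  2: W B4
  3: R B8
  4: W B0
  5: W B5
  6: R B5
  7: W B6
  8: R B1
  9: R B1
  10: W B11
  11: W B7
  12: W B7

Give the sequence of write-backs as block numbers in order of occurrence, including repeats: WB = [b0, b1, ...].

WB = [4, 2, 5, 11]

0: W B4 → L0 miss [D]
1: W B2 → L2 miss [D]
2: W B4 → L0 hit [D]
3: R B8 → L0 miss wb→B4 [-]
4: W B0 → L0 miss [D]
5: W B5 → L1 miss [D]
6: R B5 → L1 hit [D]
7: W B6 → L2 miss wb→B2 [D]
8: R B1 → L1 miss wb→B5 [-]
9: R B1 → L1 hit [-]
10: W B11 → L3 miss [D]
11: W B7 → L3 miss wb→B11 [D]
12: W B7 → L3 hit [D]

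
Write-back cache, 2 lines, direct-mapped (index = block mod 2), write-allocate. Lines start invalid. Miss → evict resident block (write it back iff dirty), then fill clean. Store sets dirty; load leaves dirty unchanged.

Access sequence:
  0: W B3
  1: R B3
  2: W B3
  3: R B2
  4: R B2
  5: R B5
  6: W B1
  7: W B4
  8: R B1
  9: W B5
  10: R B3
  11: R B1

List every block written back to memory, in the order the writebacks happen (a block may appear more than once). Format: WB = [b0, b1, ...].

0: W B3 -> L1 miss  d=D]
1: R B3 -> L1 hit  d=D]
2: W B3 -> L1 hit  d=D]
3: R B2 -> L0 miss  d=-]
4: R B2 -> L0 hit  d=-]
5: R B5 -> L1 miss wb->B3  d=-]
6: W B1 -> L1 miss  d=D]
7: W B4 -> L0 miss  d=D]
8: R B1 -> L1 hit  d=D]
9: W B5 -> L1 miss wb->B1  d=D]
10: R B3 -> L1 miss wb->B5  d=-]
11: R B1 -> L1 miss  d=-]

WB = [3, 1, 5]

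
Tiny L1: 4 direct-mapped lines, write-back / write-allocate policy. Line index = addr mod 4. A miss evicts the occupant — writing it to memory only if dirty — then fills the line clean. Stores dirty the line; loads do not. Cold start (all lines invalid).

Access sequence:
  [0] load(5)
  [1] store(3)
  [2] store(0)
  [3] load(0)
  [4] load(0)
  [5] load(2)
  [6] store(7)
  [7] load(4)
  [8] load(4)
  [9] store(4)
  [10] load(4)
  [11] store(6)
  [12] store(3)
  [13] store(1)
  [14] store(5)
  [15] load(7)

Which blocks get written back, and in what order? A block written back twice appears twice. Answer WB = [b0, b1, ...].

WB = [3, 0, 7, 1, 3]

0: R B5 -> L1 miss  d=-]
1: W B3 -> L3 miss  d=D]
2: W B0 -> L0 miss  d=D]
3: R B0 -> L0 hit  d=D]
4: R B0 -> L0 hit  d=D]
5: R B2 -> L2 miss  d=-]
6: W B7 -> L3 miss wb->B3  d=D]
7: R B4 -> L0 miss wb->B0  d=-]
8: R B4 -> L0 hit  d=-]
9: W B4 -> L0 hit  d=D]
10: R B4 -> L0 hit  d=D]
11: W B6 -> L2 miss  d=D]
12: W B3 -> L3 miss wb->B7  d=D]
13: W B1 -> L1 miss  d=D]
14: W B5 -> L1 miss wb->B1  d=D]
15: R B7 -> L3 miss wb->B3  d=-]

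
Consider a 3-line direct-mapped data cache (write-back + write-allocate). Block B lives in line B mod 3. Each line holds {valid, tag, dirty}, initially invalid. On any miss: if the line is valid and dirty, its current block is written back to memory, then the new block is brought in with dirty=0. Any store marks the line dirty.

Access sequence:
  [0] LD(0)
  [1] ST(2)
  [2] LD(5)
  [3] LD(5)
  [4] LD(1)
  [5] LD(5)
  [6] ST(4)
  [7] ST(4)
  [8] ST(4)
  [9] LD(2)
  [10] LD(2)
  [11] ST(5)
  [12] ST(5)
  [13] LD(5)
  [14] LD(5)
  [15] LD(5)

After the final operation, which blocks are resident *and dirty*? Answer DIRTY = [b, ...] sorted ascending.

DIRTY = [4, 5]

0: R B0 → L0 miss [-]
1: W B2 → L2 miss [D]
2: R B5 → L2 miss wb→B2 [-]
3: R B5 → L2 hit [-]
4: R B1 → L1 miss [-]
5: R B5 → L2 hit [-]
6: W B4 → L1 miss [D]
7: W B4 → L1 hit [D]
8: W B4 → L1 hit [D]
9: R B2 → L2 miss [-]
10: R B2 → L2 hit [-]
11: W B5 → L2 miss [D]
12: W B5 → L2 hit [D]
13: R B5 → L2 hit [D]
14: R B5 → L2 hit [D]
15: R B5 → L2 hit [D]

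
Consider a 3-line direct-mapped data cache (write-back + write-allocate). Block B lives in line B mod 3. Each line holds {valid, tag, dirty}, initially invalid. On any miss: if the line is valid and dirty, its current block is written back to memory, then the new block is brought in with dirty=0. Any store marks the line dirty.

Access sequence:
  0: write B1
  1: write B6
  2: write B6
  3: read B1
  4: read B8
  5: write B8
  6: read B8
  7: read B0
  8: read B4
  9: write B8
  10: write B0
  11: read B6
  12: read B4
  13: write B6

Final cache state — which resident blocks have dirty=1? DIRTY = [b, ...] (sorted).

DIRTY = [6, 8]

0: W B1 -> L1 miss  d=D]
1: W B6 -> L0 miss  d=D]
2: W B6 -> L0 hit  d=D]
3: R B1 -> L1 hit  d=D]
4: R B8 -> L2 miss  d=-]
5: W B8 -> L2 hit  d=D]
6: R B8 -> L2 hit  d=D]
7: R B0 -> L0 miss wb->B6  d=-]
8: R B4 -> L1 miss wb->B1  d=-]
9: W B8 -> L2 hit  d=D]
10: W B0 -> L0 hit  d=D]
11: R B6 -> L0 miss wb->B0  d=-]
12: R B4 -> L1 hit  d=-]
13: W B6 -> L0 hit  d=D]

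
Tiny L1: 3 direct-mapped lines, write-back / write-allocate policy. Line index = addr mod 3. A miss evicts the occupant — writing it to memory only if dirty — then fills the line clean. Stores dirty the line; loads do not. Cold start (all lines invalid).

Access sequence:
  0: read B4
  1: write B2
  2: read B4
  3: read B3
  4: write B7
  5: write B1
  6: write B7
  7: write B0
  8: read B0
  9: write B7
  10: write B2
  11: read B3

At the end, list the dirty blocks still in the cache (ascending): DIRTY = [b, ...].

  0 | R B4 → L1 miss [-]
  1 | W B2 → L2 miss [D]
  2 | R B4 → L1 hit [-]
  3 | R B3 → L0 miss [-]
  4 | W B7 → L1 miss [D]
  5 | W B1 → L1 miss wb→B7 [D]
  6 | W B7 → L1 miss wb→B1 [D]
  7 | W B0 → L0 miss [D]
  8 | R B0 → L0 hit [D]
  9 | W B7 → L1 hit [D]
  10 | W B2 → L2 hit [D]
  11 | R B3 → L0 miss wb→B0 [-]

DIRTY = [2, 7]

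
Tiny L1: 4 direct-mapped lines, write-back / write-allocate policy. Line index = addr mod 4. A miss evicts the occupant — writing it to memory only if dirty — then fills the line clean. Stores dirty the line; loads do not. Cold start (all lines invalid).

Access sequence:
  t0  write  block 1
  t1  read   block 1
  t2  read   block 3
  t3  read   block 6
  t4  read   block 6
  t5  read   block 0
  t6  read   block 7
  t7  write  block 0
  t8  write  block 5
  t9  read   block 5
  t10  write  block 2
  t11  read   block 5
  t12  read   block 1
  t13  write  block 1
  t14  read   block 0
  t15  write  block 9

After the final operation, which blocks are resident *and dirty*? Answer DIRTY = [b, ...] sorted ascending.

0: W B1 -> L1 miss  d=D]
1: R B1 -> L1 hit  d=D]
2: R B3 -> L3 miss  d=-]
3: R B6 -> L2 miss  d=-]
4: R B6 -> L2 hit  d=-]
5: R B0 -> L0 miss  d=-]
6: R B7 -> L3 miss  d=-]
7: W B0 -> L0 hit  d=D]
8: W B5 -> L1 miss wb->B1  d=D]
9: R B5 -> L1 hit  d=D]
10: W B2 -> L2 miss  d=D]
11: R B5 -> L1 hit  d=D]
12: R B1 -> L1 miss wb->B5  d=-]
13: W B1 -> L1 hit  d=D]
14: R B0 -> L0 hit  d=D]
15: W B9 -> L1 miss wb->B1  d=D]

DIRTY = [0, 2, 9]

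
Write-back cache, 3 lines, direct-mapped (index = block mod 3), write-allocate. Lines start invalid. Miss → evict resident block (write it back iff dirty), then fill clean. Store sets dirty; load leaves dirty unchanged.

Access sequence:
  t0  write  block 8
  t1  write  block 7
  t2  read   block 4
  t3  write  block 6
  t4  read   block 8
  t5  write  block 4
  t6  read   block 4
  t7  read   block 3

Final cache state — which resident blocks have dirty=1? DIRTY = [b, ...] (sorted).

DIRTY = [4, 8]

0: W B8 -> L2 miss  d=D]
1: W B7 -> L1 miss  d=D]
2: R B4 -> L1 miss wb->B7  d=-]
3: W B6 -> L0 miss  d=D]
4: R B8 -> L2 hit  d=D]
5: W B4 -> L1 hit  d=D]
6: R B4 -> L1 hit  d=D]
7: R B3 -> L0 miss wb->B6  d=-]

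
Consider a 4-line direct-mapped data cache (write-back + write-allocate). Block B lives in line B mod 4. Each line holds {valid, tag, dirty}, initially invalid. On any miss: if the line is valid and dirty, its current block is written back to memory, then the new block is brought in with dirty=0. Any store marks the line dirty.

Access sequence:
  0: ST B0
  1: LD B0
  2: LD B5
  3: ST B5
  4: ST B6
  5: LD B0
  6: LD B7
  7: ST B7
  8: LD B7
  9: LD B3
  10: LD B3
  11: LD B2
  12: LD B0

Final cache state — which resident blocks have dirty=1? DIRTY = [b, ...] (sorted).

DIRTY = [0, 5]

  0 | W B0 → L0 miss [D]
  1 | R B0 → L0 hit [D]
  2 | R B5 → L1 miss [-]
  3 | W B5 → L1 hit [D]
  4 | W B6 → L2 miss [D]
  5 | R B0 → L0 hit [D]
  6 | R B7 → L3 miss [-]
  7 | W B7 → L3 hit [D]
  8 | R B7 → L3 hit [D]
  9 | R B3 → L3 miss wb→B7 [-]
  10 | R B3 → L3 hit [-]
  11 | R B2 → L2 miss wb→B6 [-]
  12 | R B0 → L0 hit [D]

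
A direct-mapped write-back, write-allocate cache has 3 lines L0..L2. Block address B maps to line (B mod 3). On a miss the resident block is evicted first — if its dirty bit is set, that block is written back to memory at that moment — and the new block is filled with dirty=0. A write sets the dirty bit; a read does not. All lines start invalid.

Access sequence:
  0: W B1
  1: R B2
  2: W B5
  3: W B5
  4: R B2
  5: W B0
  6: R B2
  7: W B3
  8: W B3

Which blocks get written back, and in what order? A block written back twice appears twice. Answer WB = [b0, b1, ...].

WB = [5, 0]

  0 | W B1 → L1 miss [D]
  1 | R B2 → L2 miss [-]
  2 | W B5 → L2 miss [D]
  3 | W B5 → L2 hit [D]
  4 | R B2 → L2 miss wb→B5 [-]
  5 | W B0 → L0 miss [D]
  6 | R B2 → L2 hit [-]
  7 | W B3 → L0 miss wb→B0 [D]
  8 | W B3 → L0 hit [D]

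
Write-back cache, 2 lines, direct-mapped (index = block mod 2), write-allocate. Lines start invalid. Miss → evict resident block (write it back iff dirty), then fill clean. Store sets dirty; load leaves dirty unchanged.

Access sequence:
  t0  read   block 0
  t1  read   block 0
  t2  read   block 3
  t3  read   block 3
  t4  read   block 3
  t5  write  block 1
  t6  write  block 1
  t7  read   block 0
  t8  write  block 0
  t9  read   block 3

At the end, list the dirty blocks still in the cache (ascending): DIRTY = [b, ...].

DIRTY = [0]

0: R B0 → L0 miss [-]
1: R B0 → L0 hit [-]
2: R B3 → L1 miss [-]
3: R B3 → L1 hit [-]
4: R B3 → L1 hit [-]
5: W B1 → L1 miss [D]
6: W B1 → L1 hit [D]
7: R B0 → L0 hit [-]
8: W B0 → L0 hit [D]
9: R B3 → L1 miss wb→B1 [-]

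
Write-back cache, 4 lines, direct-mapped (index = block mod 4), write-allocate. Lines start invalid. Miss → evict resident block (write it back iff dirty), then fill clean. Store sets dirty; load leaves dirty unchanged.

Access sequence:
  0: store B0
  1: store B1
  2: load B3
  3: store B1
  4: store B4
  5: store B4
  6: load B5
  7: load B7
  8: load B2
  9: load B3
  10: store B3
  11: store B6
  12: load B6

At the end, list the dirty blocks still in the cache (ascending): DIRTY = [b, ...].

DIRTY = [3, 4, 6]

0: W B0 → L0 miss [D]
1: W B1 → L1 miss [D]
2: R B3 → L3 miss [-]
3: W B1 → L1 hit [D]
4: W B4 → L0 miss wb→B0 [D]
5: W B4 → L0 hit [D]
6: R B5 → L1 miss wb→B1 [-]
7: R B7 → L3 miss [-]
8: R B2 → L2 miss [-]
9: R B3 → L3 miss [-]
10: W B3 → L3 hit [D]
11: W B6 → L2 miss [D]
12: R B6 → L2 hit [D]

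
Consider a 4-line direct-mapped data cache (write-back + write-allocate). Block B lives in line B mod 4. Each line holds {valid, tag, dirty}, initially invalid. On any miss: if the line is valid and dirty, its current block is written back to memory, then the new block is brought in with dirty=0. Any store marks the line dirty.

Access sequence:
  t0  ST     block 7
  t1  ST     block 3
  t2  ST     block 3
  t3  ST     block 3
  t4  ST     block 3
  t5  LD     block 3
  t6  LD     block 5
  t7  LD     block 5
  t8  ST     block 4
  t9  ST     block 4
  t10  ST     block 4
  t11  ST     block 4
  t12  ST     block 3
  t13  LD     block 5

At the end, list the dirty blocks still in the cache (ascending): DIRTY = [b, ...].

0: W B7 → L3 miss [D]
1: W B3 → L3 miss wb→B7 [D]
2: W B3 → L3 hit [D]
3: W B3 → L3 hit [D]
4: W B3 → L3 hit [D]
5: R B3 → L3 hit [D]
6: R B5 → L1 miss [-]
7: R B5 → L1 hit [-]
8: W B4 → L0 miss [D]
9: W B4 → L0 hit [D]
10: W B4 → L0 hit [D]
11: W B4 → L0 hit [D]
12: W B3 → L3 hit [D]
13: R B5 → L1 hit [-]

DIRTY = [3, 4]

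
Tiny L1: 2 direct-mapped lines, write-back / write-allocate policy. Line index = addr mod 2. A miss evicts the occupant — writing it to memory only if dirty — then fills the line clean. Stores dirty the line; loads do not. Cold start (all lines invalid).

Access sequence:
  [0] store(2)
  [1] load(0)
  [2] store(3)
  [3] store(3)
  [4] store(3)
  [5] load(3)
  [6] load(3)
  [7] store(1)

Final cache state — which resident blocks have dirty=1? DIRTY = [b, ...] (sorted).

DIRTY = [1]

0: W B2 -> L0 miss  d=D]
1: R B0 -> L0 miss wb->B2  d=-]
2: W B3 -> L1 miss  d=D]
3: W B3 -> L1 hit  d=D]
4: W B3 -> L1 hit  d=D]
5: R B3 -> L1 hit  d=D]
6: R B3 -> L1 hit  d=D]
7: W B1 -> L1 miss wb->B3  d=D]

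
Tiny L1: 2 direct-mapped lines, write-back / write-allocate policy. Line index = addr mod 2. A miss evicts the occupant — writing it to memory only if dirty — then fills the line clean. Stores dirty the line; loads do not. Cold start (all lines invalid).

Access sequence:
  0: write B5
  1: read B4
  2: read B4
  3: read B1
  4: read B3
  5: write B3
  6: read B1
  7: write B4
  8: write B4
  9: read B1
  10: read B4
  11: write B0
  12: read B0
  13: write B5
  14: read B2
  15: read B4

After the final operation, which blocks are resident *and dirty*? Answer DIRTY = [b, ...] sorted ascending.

DIRTY = [5]

0: W B5 -> L1 miss  d=D]
1: R B4 -> L0 miss  d=-]
2: R B4 -> L0 hit  d=-]
3: R B1 -> L1 miss wb->B5  d=-]
4: R B3 -> L1 miss  d=-]
5: W B3 -> L1 hit  d=D]
6: R B1 -> L1 miss wb->B3  d=-]
7: W B4 -> L0 hit  d=D]
8: W B4 -> L0 hit  d=D]
9: R B1 -> L1 hit  d=-]
10: R B4 -> L0 hit  d=D]
11: W B0 -> L0 miss wb->B4  d=D]
12: R B0 -> L0 hit  d=D]
13: W B5 -> L1 miss  d=D]
14: R B2 -> L0 miss wb->B0  d=-]
15: R B4 -> L0 miss  d=-]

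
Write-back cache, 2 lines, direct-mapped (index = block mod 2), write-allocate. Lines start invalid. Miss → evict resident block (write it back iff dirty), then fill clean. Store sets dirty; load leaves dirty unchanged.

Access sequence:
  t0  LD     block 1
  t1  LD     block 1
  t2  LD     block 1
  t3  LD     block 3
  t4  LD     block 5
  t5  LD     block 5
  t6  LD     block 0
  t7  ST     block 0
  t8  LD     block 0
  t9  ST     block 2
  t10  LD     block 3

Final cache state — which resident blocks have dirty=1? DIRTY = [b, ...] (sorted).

  0 | R B1 → L1 miss [-]
  1 | R B1 → L1 hit [-]
  2 | R B1 → L1 hit [-]
  3 | R B3 → L1 miss [-]
  4 | R B5 → L1 miss [-]
  5 | R B5 → L1 hit [-]
  6 | R B0 → L0 miss [-]
  7 | W B0 → L0 hit [D]
  8 | R B0 → L0 hit [D]
  9 | W B2 → L0 miss wb→B0 [D]
  10 | R B3 → L1 miss [-]

DIRTY = [2]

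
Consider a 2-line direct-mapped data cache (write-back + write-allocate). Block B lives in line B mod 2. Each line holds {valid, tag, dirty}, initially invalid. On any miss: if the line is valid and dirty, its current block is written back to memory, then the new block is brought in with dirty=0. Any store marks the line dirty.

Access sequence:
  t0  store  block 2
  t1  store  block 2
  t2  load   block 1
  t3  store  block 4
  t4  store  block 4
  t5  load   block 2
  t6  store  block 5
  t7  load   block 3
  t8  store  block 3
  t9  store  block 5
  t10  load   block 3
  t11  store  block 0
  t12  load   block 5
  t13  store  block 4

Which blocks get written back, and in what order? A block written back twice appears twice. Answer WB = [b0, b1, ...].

0: W B2 -> L0 miss  d=D]
1: W B2 -> L0 hit  d=D]
2: R B1 -> L1 miss  d=-]
3: W B4 -> L0 miss wb->B2  d=D]
4: W B4 -> L0 hit  d=D]
5: R B2 -> L0 miss wb->B4  d=-]
6: W B5 -> L1 miss  d=D]
7: R B3 -> L1 miss wb->B5  d=-]
8: W B3 -> L1 hit  d=D]
9: W B5 -> L1 miss wb->B3  d=D]
10: R B3 -> L1 miss wb->B5  d=-]
11: W B0 -> L0 miss  d=D]
12: R B5 -> L1 miss  d=-]
13: W B4 -> L0 miss wb->B0  d=D]

WB = [2, 4, 5, 3, 5, 0]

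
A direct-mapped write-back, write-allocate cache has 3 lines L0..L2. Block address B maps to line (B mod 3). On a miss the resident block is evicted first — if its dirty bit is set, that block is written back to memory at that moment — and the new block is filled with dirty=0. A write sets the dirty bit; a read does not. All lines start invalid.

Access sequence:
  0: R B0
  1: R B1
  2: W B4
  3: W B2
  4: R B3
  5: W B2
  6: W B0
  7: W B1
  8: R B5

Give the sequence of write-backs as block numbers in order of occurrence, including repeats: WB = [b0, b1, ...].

0: R B0 → L0 miss [-]
1: R B1 → L1 miss [-]
2: W B4 → L1 miss [D]
3: W B2 → L2 miss [D]
4: R B3 → L0 miss [-]
5: W B2 → L2 hit [D]
6: W B0 → L0 miss [D]
7: W B1 → L1 miss wb→B4 [D]
8: R B5 → L2 miss wb→B2 [-]

WB = [4, 2]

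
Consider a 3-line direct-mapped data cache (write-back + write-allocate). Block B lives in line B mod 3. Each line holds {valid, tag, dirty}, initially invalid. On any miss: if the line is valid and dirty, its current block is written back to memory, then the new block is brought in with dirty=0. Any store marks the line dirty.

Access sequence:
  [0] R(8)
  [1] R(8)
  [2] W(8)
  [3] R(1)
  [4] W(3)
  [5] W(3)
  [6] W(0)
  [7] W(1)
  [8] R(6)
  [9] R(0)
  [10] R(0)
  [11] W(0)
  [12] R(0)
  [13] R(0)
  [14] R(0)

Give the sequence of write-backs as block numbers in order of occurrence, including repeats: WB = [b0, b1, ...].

  0 | R B8 → L2 miss [-]
  1 | R B8 → L2 hit [-]
  2 | W B8 → L2 hit [D]
  3 | R B1 → L1 miss [-]
  4 | W B3 → L0 miss [D]
  5 | W B3 → L0 hit [D]
  6 | W B0 → L0 miss wb→B3 [D]
  7 | W B1 → L1 hit [D]
  8 | R B6 → L0 miss wb→B0 [-]
  9 | R B0 → L0 miss [-]
  10 | R B0 → L0 hit [-]
  11 | W B0 → L0 hit [D]
  12 | R B0 → L0 hit [D]
  13 | R B0 → L0 hit [D]
  14 | R B0 → L0 hit [D]

WB = [3, 0]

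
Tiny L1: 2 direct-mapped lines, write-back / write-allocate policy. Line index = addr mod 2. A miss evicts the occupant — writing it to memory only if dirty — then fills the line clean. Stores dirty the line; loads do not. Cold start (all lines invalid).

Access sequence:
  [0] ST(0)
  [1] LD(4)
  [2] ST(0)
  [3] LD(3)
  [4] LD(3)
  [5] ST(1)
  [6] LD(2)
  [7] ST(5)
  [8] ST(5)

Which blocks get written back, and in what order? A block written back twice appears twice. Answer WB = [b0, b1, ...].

0: W B0 → L0 miss [D]
1: R B4 → L0 miss wb→B0 [-]
2: W B0 → L0 miss [D]
3: R B3 → L1 miss [-]
4: R B3 → L1 hit [-]
5: W B1 → L1 miss [D]
6: R B2 → L0 miss wb→B0 [-]
7: W B5 → L1 miss wb→B1 [D]
8: W B5 → L1 hit [D]

WB = [0, 0, 1]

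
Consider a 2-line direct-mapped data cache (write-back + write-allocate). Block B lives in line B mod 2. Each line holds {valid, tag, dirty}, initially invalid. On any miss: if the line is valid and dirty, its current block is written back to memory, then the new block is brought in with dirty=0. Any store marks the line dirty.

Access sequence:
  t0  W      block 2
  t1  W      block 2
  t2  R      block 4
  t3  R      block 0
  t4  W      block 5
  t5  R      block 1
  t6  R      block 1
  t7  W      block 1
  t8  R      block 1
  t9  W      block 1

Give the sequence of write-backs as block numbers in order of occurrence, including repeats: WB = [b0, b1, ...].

WB = [2, 5]

0: W B2 -> L0 miss  d=D]
1: W B2 -> L0 hit  d=D]
2: R B4 -> L0 miss wb->B2  d=-]
3: R B0 -> L0 miss  d=-]
4: W B5 -> L1 miss  d=D]
5: R B1 -> L1 miss wb->B5  d=-]
6: R B1 -> L1 hit  d=-]
7: W B1 -> L1 hit  d=D]
8: R B1 -> L1 hit  d=D]
9: W B1 -> L1 hit  d=D]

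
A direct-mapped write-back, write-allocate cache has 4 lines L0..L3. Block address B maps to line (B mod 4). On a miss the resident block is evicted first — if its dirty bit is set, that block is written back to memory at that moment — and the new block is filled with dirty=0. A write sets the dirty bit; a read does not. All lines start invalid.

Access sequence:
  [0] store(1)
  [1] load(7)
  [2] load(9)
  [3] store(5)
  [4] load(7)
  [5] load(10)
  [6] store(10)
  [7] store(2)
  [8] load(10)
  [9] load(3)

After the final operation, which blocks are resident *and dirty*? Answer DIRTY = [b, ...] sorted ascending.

0: W B1 -> L1 miss  d=D]
1: R B7 -> L3 miss  d=-]
2: R B9 -> L1 miss wb->B1  d=-]
3: W B5 -> L1 miss  d=D]
4: R B7 -> L3 hit  d=-]
5: R B10 -> L2 miss  d=-]
6: W B10 -> L2 hit  d=D]
7: W B2 -> L2 miss wb->B10  d=D]
8: R B10 -> L2 miss wb->B2  d=-]
9: R B3 -> L3 miss  d=-]

DIRTY = [5]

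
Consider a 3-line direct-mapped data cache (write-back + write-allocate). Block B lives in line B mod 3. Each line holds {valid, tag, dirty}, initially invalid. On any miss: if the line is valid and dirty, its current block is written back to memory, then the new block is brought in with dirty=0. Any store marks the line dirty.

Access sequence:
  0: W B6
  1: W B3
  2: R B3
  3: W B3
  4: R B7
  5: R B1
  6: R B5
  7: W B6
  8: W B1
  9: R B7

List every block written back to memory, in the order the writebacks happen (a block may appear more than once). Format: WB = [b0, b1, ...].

  0 | W B6 → L0 miss [D]
  1 | W B3 → L0 miss wb→B6 [D]
  2 | R B3 → L0 hit [D]
  3 | W B3 → L0 hit [D]
  4 | R B7 → L1 miss [-]
  5 | R B1 → L1 miss [-]
  6 | R B5 → L2 miss [-]
  7 | W B6 → L0 miss wb→B3 [D]
  8 | W B1 → L1 hit [D]
  9 | R B7 → L1 miss wb→B1 [-]

WB = [6, 3, 1]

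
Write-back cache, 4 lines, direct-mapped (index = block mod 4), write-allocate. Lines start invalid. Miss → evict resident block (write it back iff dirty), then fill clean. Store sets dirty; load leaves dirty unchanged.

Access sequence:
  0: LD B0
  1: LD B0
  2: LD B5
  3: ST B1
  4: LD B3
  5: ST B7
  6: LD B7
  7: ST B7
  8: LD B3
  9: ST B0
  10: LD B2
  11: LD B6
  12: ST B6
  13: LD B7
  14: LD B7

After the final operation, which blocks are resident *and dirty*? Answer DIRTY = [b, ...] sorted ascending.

DIRTY = [0, 1, 6]

0: R B0 -> L0 miss  d=-]
1: R B0 -> L0 hit  d=-]
2: R B5 -> L1 miss  d=-]
3: W B1 -> L1 miss  d=D]
4: R B3 -> L3 miss  d=-]
5: W B7 -> L3 miss  d=D]
6: R B7 -> L3 hit  d=D]
7: W B7 -> L3 hit  d=D]
8: R B3 -> L3 miss wb->B7  d=-]
9: W B0 -> L0 hit  d=D]
10: R B2 -> L2 miss  d=-]
11: R B6 -> L2 miss  d=-]
12: W B6 -> L2 hit  d=D]
13: R B7 -> L3 miss  d=-]
14: R B7 -> L3 hit  d=-]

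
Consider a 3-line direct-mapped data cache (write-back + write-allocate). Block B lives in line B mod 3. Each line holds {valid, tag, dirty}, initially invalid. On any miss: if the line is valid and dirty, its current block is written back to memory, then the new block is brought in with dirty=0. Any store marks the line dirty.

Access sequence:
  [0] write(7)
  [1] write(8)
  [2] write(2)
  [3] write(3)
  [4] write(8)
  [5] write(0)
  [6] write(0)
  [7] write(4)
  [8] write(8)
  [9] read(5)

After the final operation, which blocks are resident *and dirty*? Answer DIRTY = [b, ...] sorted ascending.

0: W B7 → L1 miss [D]
1: W B8 → L2 miss [D]
2: W B2 → L2 miss wb→B8 [D]
3: W B3 → L0 miss [D]
4: W B8 → L2 miss wb→B2 [D]
5: W B0 → L0 miss wb→B3 [D]
6: W B0 → L0 hit [D]
7: W B4 → L1 miss wb→B7 [D]
8: W B8 → L2 hit [D]
9: R B5 → L2 miss wb→B8 [-]

DIRTY = [0, 4]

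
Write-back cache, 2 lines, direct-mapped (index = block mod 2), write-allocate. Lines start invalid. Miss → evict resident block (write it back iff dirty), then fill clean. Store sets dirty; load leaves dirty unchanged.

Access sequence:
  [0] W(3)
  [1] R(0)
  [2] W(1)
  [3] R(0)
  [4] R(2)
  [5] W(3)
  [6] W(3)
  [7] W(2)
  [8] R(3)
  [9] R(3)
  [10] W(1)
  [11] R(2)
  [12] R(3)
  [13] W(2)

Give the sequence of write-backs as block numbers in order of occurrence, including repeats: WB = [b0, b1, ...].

WB = [3, 1, 3, 1]

  0 | W B3 → L1 miss [D]
  1 | R B0 → L0 miss [-]
  2 | W B1 → L1 miss wb→B3 [D]
  3 | R B0 → L0 hit [-]
  4 | R B2 → L0 miss [-]
  5 | W B3 → L1 miss wb→B1 [D]
  6 | W B3 → L1 hit [D]
  7 | W B2 → L0 hit [D]
  8 | R B3 → L1 hit [D]
  9 | R B3 → L1 hit [D]
  10 | W B1 → L1 miss wb→B3 [D]
  11 | R B2 → L0 hit [D]
  12 | R B3 → L1 miss wb→B1 [-]
  13 | W B2 → L0 hit [D]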